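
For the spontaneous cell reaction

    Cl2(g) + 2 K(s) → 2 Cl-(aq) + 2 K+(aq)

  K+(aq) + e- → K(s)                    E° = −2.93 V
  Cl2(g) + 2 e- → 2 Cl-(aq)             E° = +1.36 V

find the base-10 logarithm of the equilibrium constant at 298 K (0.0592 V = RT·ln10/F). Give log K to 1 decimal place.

The Cl₂/Cl⁻ couple is reduced (cathode); E°cell = +1.36 − (−2.93) = +4.29 V with n = 2.
At equilibrium E = 0, so log K = nE°cell / 0.0592 = (2)(+4.29) / 0.0592 = 144.9.

log K = 144.9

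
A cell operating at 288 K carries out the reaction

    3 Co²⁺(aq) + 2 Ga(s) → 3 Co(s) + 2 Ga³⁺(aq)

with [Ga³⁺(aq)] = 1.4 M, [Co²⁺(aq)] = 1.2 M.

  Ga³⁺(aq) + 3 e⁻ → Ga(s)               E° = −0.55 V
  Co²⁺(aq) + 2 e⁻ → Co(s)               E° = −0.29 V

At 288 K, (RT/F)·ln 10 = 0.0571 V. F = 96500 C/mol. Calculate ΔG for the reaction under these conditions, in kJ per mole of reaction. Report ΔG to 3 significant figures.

E°cell = −0.29 − (−0.55) = +0.26 V; the balanced reaction transfers n = 6 electrons.
Here Q = [Ga³⁺(aq)]^2 / [Co²⁺(aq)]^3 = 1.13 (log Q = 0.055), giving E = +0.26 − (0.0571/6)·(0.055) = +0.2595 V.
Finally ΔG = −nFE = −(6)(96500 C/mol)(+0.2595 V) = −150 kJ/mol.

−150 kJ/mol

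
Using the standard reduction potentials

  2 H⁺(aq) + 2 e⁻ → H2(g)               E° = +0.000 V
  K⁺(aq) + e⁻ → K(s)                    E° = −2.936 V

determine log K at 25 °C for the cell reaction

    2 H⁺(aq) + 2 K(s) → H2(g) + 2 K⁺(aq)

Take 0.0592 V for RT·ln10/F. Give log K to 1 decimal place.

log K = 99.2

The 2H⁺/H₂ couple is reduced (cathode); E°cell = +0.000 − (−2.936) = +2.936 V with n = 2.
At equilibrium E = 0, so log K = nE°cell / 0.0592 = (2)(+2.936) / 0.0592 = 99.2.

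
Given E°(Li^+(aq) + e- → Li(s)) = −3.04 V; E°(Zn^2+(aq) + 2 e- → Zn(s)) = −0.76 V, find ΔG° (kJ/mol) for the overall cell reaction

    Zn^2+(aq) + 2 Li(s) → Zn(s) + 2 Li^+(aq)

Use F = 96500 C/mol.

−440 kJ/mol

In the reaction as written Zn^2+(aq) is reduced, so the Zn²⁺/Zn couple is the cathode and Li⁺/Li is the anode.
E°cell = −0.76 − (−3.04) = +2.28 V; balancing electrons gives n = 2.
ΔG° = −nFE°cell = −(2)(96500)(+2.28) J/mol = −440 kJ/mol.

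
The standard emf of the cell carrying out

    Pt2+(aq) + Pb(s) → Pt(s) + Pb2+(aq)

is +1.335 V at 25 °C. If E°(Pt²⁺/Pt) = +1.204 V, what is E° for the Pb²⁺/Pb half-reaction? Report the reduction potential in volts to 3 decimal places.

−0.131 V

In the reaction as written the Pt²⁺/Pt couple is reduced (cathode) and Pb²⁺/Pb is oxidized (anode), so E°cell = E°(Pt²⁺/Pt) − E°(Pb²⁺/Pb).
E°(Pb²⁺/Pb) = E°(cathode) − E°cell = +1.204 − (+1.335) = −0.131 V.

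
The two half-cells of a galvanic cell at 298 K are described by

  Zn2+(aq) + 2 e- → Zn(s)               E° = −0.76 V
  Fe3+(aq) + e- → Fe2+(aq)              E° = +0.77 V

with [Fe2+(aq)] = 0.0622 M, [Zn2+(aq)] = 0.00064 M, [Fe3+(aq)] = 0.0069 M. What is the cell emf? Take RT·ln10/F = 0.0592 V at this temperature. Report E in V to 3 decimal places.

Fe³⁺/Fe²⁺ is reduced (cathode, E° = +0.77 V) and Zn²⁺/Zn is oxidized (anode).
The standard potential is +0.77 − (−0.76) = +1.53 V and the balanced reaction transfers n = 2 electrons.
The balanced reaction is 2 Fe3+(aq) + Zn(s) → 2 Fe2+(aq) + Zn2+(aq), so Q = ([Fe2+(aq)]^2·[Zn2+(aq)]) / [Fe3+(aq)]^2 = 0.052 and log Q = −1.284.
By the Nernst equation, E = +1.53 − (0.0592/2)·(−1.284) = +1.568 V.

+1.568 V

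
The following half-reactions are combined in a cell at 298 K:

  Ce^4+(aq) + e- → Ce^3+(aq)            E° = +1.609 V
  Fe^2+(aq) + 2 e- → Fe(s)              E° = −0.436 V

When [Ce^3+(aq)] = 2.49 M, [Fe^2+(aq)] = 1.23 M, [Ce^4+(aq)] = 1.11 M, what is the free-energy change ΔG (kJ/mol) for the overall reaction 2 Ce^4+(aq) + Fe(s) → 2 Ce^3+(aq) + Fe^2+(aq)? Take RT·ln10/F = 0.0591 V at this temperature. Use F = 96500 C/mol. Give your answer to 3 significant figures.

−390 kJ/mol

The standard cell potential is +1.609 − (−0.436) = +2.045 V, with n = 2 electrons in the balanced equation.
Q = ([Ce^3+(aq)]^2·[Fe^2+(aq)]) / [Ce^4+(aq)]^2 = 6.19, so log Q = 0.792 and E = +2.045 − (0.0591/2)(0.792) = +2.0216 V.
Finally ΔG = −nFE = −(2)(96500 C/mol)(+2.0216 V) = −390 kJ/mol.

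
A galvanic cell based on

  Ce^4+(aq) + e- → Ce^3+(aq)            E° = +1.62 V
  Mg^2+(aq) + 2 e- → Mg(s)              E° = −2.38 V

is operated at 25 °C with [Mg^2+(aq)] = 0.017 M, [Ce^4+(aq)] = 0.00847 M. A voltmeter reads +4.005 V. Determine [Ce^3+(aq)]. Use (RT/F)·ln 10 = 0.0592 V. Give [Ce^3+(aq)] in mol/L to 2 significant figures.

Ce⁴⁺/Ce³⁺ is the cathode (higher E°); E°cell = +1.62 − (−2.38) = +4.00 V with n = 2.
Rearranging E = E° − (0.0592/n)·log Q gives log Q = 2(+4.00 − (+4.005))/0.0592 = −0.169.
For 2 Ce^4+(aq) + Mg(s) → 2 Ce^3+(aq) + Mg^2+(aq), the reaction quotient is Q = ([Ce^3+(aq)]^2·[Mg^2+(aq)]) / [Ce^4+(aq)]^2.
Solving for the unknown gives log [Ce^3+(aq)] = −1.272, so [Ce^3+(aq)] ≈ 0.053 M.

0.053 M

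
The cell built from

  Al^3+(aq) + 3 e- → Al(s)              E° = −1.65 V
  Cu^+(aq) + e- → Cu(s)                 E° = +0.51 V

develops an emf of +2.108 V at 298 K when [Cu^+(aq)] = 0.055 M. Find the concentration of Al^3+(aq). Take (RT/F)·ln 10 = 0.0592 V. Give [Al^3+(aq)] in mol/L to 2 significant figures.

0.072 M

The Cu⁺/Cu couple has the larger reduction potential, so it is the cathode: E°cell = +0.51 − (−1.65) = +2.16 V and n = 3.
Since E = E° − (0.0592/n)·log Q, log Q = n(E° − E)/0.0592 = 2.635.
For 3 Cu^+(aq) + Al(s) → 3 Cu(s) + Al^3+(aq), the reaction quotient is Q = [Al^3+(aq)] / [Cu^+(aq)]^3.
Solving for the unknown gives log [Al^3+(aq)] = −1.144, so [Al^3+(aq)] ≈ 0.072 M.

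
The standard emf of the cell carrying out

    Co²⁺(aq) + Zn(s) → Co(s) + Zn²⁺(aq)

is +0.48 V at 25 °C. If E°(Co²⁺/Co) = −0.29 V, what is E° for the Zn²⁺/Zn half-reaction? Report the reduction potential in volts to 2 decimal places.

−0.77 V

In the reaction as written the Co²⁺/Co couple is reduced (cathode) and Zn²⁺/Zn is oxidized (anode), so E°cell = E°(Co²⁺/Co) − E°(Zn²⁺/Zn).
E°(Zn²⁺/Zn) = E°(cathode) − E°cell = −0.29 − (+0.48) = −0.77 V.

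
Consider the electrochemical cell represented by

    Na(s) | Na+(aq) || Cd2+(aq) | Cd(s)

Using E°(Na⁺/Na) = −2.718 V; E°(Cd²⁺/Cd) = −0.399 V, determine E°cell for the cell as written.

By convention the left-hand electrode in cell notation is the anode (oxidation) and the right-hand electrode is the cathode (reduction).
E°cell = E°(right) − E°(left) = −0.399 − (−2.718) = +2.319 V.

+2.319 V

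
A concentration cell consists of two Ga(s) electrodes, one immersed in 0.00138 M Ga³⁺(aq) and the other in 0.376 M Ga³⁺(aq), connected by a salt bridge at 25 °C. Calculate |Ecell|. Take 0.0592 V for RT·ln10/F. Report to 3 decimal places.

0.048 V

For a concentration cell E°cell = 0, since both electrodes use the same couple.
The compartment with the higher Ga³⁺(aq) concentration (0.376 M) acts as the cathode; ions are reduced there and produced at the dilute (0.00138 M) anode.
With n = 3, Ecell = −(0.0592/3)·log([dilute]/[conc]) = −(0.0592/3)·log(0.00138/0.376) = +0.048 V.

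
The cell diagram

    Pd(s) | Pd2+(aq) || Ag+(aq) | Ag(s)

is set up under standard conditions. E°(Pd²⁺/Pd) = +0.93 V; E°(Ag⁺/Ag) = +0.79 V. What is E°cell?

−0.14 V

By convention the left-hand electrode in cell notation is the anode (oxidation) and the right-hand electrode is the cathode (reduction).
E°cell = E°(right) − E°(left) = +0.79 − (+0.93) = −0.14 V.
The negative sign shows that, as written, the cell would require an external voltage to drive the reaction.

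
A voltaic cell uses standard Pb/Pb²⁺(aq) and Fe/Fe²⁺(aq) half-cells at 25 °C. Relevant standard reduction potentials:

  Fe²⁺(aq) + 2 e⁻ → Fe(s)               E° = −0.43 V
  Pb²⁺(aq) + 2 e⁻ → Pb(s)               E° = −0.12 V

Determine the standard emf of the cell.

Of the two couples in this cell, the one with the more positive reduction potential is reduced at the cathode: here that is Pb²⁺/Pb (−0.12 V); Fe²⁺/Fe (−0.43 V) is the anode.
E°cell = E°(cathode) − E°(anode) = −0.12 − (−0.43) = +0.31 V.

+0.31 V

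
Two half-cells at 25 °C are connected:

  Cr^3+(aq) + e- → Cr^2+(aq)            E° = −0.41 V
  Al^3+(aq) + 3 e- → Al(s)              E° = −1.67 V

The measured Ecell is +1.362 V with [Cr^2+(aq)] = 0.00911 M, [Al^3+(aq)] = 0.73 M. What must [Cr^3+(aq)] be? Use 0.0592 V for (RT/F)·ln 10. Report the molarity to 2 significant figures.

0.43 M

The Cr³⁺/Cr²⁺ couple has the larger reduction potential, so it is the cathode: E°cell = −0.41 − (−1.67) = +1.26 V and n = 3.
Since E = E° − (0.0592/n)·log Q, log Q = n(E° − E)/0.0592 = −5.169.
For 3 Cr^3+(aq) + Al(s) → 3 Cr^2+(aq) + Al^3+(aq), the reaction quotient is Q = ([Cr^2+(aq)]^3·[Al^3+(aq)]) / [Cr^3+(aq)]^3.
Substituting the known concentrations and solving, log [Cr^3+(aq)] = −0.363 and [Cr^3+(aq)] = 0.43 M.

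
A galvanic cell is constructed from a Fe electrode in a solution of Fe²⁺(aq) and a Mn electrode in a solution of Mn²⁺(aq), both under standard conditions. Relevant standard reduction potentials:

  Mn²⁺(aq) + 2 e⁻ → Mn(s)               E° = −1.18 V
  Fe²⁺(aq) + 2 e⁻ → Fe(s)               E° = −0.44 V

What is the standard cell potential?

Of the two couples in this cell, the one with the more positive reduction potential is reduced at the cathode: here that is Fe²⁺/Fe (−0.44 V); Mn²⁺/Mn (−1.18 V) is the anode.
E°cell = E°(cathode) − E°(anode) = −0.44 − (−1.18) = +0.74 V.

+0.74 V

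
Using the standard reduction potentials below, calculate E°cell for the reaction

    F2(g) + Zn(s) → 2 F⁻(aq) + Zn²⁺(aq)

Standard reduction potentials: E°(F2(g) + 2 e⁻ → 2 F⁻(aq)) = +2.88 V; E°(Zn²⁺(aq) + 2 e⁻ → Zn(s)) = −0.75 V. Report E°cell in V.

+3.63 V

F2(g) gains electrons, so the F₂/F⁻ couple is the cathode; the Zn²⁺/Zn couple is the anode.
E°cell = E°(cathode) − E°(anode) = +2.88 − (−0.75) = +3.63 V.
The positive value indicates the reaction is spontaneous as written.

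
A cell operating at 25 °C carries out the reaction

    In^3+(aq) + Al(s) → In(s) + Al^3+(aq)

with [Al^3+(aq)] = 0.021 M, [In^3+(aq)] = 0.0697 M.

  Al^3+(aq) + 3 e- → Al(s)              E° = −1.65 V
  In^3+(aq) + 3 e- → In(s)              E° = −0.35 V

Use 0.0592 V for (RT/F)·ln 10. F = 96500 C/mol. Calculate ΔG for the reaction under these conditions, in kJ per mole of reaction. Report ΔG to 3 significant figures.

E°cell = −0.35 − (−1.65) = +1.30 V; the balanced reaction transfers n = 3 electrons.
Q = [Al^3+(aq)] / [In^3+(aq)] = 0.301, so log Q = −0.521 and E = +1.30 − (0.0592/3)(−0.521) = +1.3103 V.
Then ΔG = −nFE = −3 × 96500 × +1.3103 J/mol = −379 kJ/mol.

−379 kJ/mol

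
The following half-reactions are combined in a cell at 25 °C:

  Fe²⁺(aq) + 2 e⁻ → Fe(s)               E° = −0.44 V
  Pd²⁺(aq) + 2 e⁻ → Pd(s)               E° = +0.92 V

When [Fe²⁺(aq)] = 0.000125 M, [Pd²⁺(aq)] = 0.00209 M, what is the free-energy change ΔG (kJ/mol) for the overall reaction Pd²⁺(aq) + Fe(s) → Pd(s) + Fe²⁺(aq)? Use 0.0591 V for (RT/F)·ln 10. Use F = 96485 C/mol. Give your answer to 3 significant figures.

The standard cell potential is +0.92 − (−0.44) = +1.36 V, with n = 2 electrons in the balanced equation.
The reaction quotient is [Fe²⁺(aq)] / [Pd²⁺(aq)] = 0.0598; by Nernst, E = +1.36 − (0.0591/2)(−1.223) = +1.3961 V.
ΔG = −nFE = −(2)(96485)(+1.3961) J/mol = −269 kJ/mol.

−269 kJ/mol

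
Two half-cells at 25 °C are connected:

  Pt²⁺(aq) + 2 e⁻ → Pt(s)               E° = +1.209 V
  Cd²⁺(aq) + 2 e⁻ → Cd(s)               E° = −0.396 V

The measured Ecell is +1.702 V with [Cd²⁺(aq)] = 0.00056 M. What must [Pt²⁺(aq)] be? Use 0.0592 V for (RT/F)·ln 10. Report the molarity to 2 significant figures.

1.1 M

The Pt²⁺/Pt couple has the larger reduction potential, so it is the cathode: E°cell = +1.209 − (−0.396) = +1.605 V and n = 2.
Since E = E° − (0.0592/n)·log Q, log Q = n(E° − E)/0.0592 = −3.277.
The balanced reaction is Pt²⁺(aq) + Cd(s) → Pt(s) + Cd²⁺(aq), so Q = [Cd²⁺(aq)] / [Pt²⁺(aq)].
Isolating [Pt²⁺(aq)] in Q = 10^{−3.277} yields log [Pt²⁺(aq)] = 0.025, i.e. 1.1 M.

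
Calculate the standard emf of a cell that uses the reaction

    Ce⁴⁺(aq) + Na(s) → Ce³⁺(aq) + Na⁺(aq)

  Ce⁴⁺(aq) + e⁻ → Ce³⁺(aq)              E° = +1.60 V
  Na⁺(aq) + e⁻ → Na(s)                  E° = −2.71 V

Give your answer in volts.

+4.31 V

In the reaction as written, Ce⁴⁺(aq) is reduced (cathode) and Na⁺(aq) is produced by oxidation at the anode.
E°cell = E°(cathode) − E°(anode) = +1.60 − (−2.71) = +4.31 V.
The positive value indicates the reaction is spontaneous as written.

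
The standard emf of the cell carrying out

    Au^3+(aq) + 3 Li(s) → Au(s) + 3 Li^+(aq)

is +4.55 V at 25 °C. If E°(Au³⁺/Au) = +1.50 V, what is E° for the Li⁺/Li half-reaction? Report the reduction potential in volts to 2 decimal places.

−3.05 V

In the reaction as written the Au³⁺/Au couple is reduced (cathode) and Li⁺/Li is oxidized (anode), so E°cell = E°(Au³⁺/Au) − E°(Li⁺/Li).
E°(Li⁺/Li) = E°(cathode) − E°cell = +1.50 − (+4.55) = −3.05 V.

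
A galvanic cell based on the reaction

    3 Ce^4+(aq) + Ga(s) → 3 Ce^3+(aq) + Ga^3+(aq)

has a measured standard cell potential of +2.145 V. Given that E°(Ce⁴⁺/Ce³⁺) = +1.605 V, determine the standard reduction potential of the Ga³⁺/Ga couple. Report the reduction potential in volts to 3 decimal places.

In the reaction as written the Ce⁴⁺/Ce³⁺ couple is reduced (cathode) and Ga³⁺/Ga is oxidized (anode), so E°cell = E°(Ce⁴⁺/Ce³⁺) − E°(Ga³⁺/Ga).
E°(Ga³⁺/Ga) = E°(cathode) − E°cell = +1.605 − (+2.145) = −0.540 V.

−0.540 V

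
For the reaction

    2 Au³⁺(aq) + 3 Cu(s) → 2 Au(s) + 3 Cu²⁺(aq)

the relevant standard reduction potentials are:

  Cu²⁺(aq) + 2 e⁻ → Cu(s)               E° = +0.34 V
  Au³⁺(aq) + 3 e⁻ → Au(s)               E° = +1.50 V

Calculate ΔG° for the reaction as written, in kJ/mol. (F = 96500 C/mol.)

In the reaction as written Au³⁺(aq) is reduced, so the Au³⁺/Au couple is the cathode and Cu²⁺/Cu is the anode.
E°cell = +1.50 − (+0.34) = +1.16 V; balancing electrons gives n = 6.
ΔG° = −nFE°cell = −(6)(96500)(+1.16) J/mol = −672 kJ/mol.

−672 kJ/mol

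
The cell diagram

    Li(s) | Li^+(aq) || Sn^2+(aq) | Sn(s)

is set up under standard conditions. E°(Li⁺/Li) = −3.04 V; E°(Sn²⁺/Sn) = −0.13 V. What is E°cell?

+2.91 V

By convention the left-hand electrode in cell notation is the anode (oxidation) and the right-hand electrode is the cathode (reduction).
E°cell = E°(right) − E°(left) = −0.13 − (−3.04) = +2.91 V.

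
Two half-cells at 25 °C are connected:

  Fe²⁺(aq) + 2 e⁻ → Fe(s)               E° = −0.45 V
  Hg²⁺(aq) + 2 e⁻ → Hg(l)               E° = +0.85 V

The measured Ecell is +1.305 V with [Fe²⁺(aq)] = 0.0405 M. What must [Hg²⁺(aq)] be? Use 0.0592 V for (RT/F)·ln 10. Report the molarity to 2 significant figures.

0.060 M

With Hg²⁺/Hg at the cathode and Fe²⁺/Fe at the anode, E°cell = +0.85 − (−0.45) = +1.30 V (n = 2).
Since E = E° − (0.0592/n)·log Q, log Q = n(E° − E)/0.0592 = −0.169.
Balancing electrons gives Hg²⁺(aq) + Fe(s) → Hg(l) + Fe²⁺(aq); thus Q = [Fe²⁺(aq)] / [Hg²⁺(aq)].
Solving for the unknown gives log [Hg²⁺(aq)] = −1.224, so [Hg²⁺(aq)] ≈ 0.060 M.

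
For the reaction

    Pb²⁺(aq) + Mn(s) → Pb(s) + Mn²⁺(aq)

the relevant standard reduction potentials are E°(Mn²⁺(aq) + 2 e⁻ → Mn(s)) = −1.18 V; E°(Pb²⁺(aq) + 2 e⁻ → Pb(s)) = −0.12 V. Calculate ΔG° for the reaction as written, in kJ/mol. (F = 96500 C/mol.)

−205 kJ/mol

In the reaction as written Pb²⁺(aq) is reduced, so the Pb²⁺/Pb couple is the cathode and Mn²⁺/Mn is the anode.
E°cell = −0.12 − (−1.18) = +1.06 V; balancing electrons gives n = 2.
ΔG° = −nFE°cell = −(2)(96500)(+1.06) J/mol = −205 kJ/mol.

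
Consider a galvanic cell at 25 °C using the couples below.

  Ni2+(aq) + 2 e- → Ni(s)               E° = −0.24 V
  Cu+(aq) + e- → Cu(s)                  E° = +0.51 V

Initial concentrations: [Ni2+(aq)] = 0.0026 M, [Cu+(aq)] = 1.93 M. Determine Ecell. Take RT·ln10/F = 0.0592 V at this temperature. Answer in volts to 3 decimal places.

+0.843 V

Since E°(Cu⁺/Cu) > E°(Ni²⁺/Ni), Cu⁺/Cu serves as the cathode.
E°cell = E°cat − E°an = +0.51 − (−0.24) = +0.75 V; n = 2.
For the overall reaction 2 Cu+(aq) + Ni(s) → 2 Cu(s) + Ni2+(aq), Q = [Ni2+(aq)] / [Cu+(aq)]^2 = 0.000698, giving log Q = −3.156.
E = E° − (0.0592/n)·log Q = +0.75 − (0.0592/2)(−3.156) = +0.843 V.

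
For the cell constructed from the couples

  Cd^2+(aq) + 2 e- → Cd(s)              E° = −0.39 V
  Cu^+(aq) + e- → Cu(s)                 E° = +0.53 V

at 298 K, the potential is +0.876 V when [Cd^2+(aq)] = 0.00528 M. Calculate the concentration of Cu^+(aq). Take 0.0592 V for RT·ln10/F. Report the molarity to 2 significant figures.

0.013 M

With Cu⁺/Cu at the cathode and Cd²⁺/Cd at the anode, E°cell = +0.53 − (−0.39) = +0.92 V (n = 2).
Since E = E° − (0.0592/n)·log Q, log Q = n(E° − E)/0.0592 = 1.486.
Balancing electrons gives 2 Cu^+(aq) + Cd(s) → 2 Cu(s) + Cd^2+(aq); thus Q = [Cd^2+(aq)] / [Cu^+(aq)]^2.
Solving for the unknown gives log [Cu^+(aq)] = −1.882, so [Cu^+(aq)] ≈ 0.013 M.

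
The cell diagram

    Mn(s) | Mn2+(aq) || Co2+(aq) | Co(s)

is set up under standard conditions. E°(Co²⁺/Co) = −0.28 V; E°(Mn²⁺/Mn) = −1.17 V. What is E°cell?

+0.89 V

By convention the left-hand electrode in cell notation is the anode (oxidation) and the right-hand electrode is the cathode (reduction).
E°cell = E°(right) − E°(left) = −0.28 − (−1.17) = +0.89 V.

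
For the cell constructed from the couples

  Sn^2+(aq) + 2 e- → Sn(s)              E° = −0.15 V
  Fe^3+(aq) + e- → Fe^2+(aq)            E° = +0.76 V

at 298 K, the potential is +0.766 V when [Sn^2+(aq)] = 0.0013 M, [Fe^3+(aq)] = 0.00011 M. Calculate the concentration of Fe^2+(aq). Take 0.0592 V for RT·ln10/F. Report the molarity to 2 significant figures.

0.83 M

The Fe³⁺/Fe²⁺ couple has the larger reduction potential, so it is the cathode: E°cell = +0.76 − (−0.15) = +0.91 V and n = 2.
Since E = E° − (0.0592/n)·log Q, log Q = n(E° − E)/0.0592 = 4.865.
For 2 Fe^3+(aq) + Sn(s) → 2 Fe^2+(aq) + Sn^2+(aq), the reaction quotient is Q = ([Fe^2+(aq)]^2·[Sn^2+(aq)]) / [Fe^3+(aq)]^2.
Isolating [Fe^2+(aq)] in Q = 10^{4.865} yields log [Fe^2+(aq)] = −0.083, i.e. 0.83 M.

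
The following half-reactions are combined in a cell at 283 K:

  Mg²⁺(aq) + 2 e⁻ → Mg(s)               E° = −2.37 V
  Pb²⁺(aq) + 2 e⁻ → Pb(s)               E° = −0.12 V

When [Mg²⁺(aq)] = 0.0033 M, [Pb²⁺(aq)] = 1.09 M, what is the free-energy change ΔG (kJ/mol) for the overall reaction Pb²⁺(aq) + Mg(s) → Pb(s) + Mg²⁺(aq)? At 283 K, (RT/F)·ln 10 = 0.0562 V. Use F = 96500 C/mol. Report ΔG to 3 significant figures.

−448 kJ/mol

E°cell = −0.12 − (−2.37) = +2.25 V; the balanced reaction transfers n = 2 electrons.
The reaction quotient is [Mg²⁺(aq)] / [Pb²⁺(aq)] = 0.00303; by Nernst, E = +2.25 − (0.0562/2)(−2.519) = +2.3208 V.
ΔG = −nFE = −(2)(96500)(+2.3208) J/mol = −448 kJ/mol.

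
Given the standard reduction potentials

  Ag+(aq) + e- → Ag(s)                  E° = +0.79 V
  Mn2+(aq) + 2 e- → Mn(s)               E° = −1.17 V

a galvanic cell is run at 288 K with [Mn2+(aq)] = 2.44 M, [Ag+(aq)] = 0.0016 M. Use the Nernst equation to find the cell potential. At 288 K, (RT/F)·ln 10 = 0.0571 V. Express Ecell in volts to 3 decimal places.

The Ag⁺/Ag couple has the more positive E°, so it is the cathode; Mn²⁺/Mn is the anode.
E°cell = E°cat − E°an = +0.79 − (−1.17) = +1.96 V; n = 2.
For the overall reaction 2 Ag+(aq) + Mn(s) → 2 Ag(s) + Mn2+(aq), Q = [Mn2+(aq)] / [Ag+(aq)]^2 = 9.53×10^5, giving log Q = 5.979.
Applying E = E° − (RT ln10/nF)·log Q gives +1.96 − (0.0571/2)(5.979) = +1.789 V.

+1.789 V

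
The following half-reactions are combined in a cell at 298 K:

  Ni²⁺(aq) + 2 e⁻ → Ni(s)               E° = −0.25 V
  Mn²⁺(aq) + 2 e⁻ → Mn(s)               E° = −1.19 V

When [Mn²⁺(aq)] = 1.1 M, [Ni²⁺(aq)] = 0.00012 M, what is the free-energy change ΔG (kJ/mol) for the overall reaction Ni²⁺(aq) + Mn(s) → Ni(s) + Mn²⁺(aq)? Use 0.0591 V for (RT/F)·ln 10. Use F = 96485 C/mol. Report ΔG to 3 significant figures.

With Ni²⁺/Ni reduced at the cathode, E°cell = −0.25 − (−1.19) = +0.94 V and n = 2.
Q = [Mn²⁺(aq)] / [Ni²⁺(aq)] = 9.17×10^3, so log Q = 3.962 and E = +0.94 − (0.0591/2)(3.962) = +0.8229 V.
ΔG = −nFE = −(2)(96485)(+0.8229) J/mol = −159 kJ/mol.

−159 kJ/mol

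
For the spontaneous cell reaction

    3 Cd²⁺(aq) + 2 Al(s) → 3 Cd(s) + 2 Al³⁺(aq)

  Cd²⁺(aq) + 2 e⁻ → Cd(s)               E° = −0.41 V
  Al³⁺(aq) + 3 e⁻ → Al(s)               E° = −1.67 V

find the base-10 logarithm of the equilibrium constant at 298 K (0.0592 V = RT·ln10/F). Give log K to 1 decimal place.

The Cd²⁺/Cd couple is reduced (cathode); E°cell = −0.41 − (−1.67) = +1.26 V with n = 6.
At equilibrium E = 0, so log K = nE°cell / 0.0592 = (6)(+1.26) / 0.0592 = 127.7.

log K = 127.7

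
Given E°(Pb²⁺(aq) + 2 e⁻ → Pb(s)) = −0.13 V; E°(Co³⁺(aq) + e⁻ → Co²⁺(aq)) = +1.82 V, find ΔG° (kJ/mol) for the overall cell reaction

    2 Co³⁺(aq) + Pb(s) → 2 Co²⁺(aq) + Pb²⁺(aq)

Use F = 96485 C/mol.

−376 kJ/mol

In the reaction as written Co³⁺(aq) is reduced, so the Co³⁺/Co²⁺ couple is the cathode and Pb²⁺/Pb is the anode.
E°cell = +1.82 − (−0.13) = +1.95 V; balancing electrons gives n = 2.
ΔG° = −nFE°cell = −(2)(96485)(+1.95) J/mol = −376 kJ/mol.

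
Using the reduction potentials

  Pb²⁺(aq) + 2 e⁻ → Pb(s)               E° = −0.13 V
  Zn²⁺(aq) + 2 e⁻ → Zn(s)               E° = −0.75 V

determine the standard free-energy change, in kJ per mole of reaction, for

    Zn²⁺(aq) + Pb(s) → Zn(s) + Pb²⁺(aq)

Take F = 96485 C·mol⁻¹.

+120 kJ/mol

In the reaction as written Zn²⁺(aq) is reduced, so the Zn²⁺/Zn couple is the cathode and Pb²⁺/Pb is the anode.
E°cell = −0.75 − (−0.13) = −0.62 V; balancing electrons gives n = 2.
ΔG° = −nFE°cell = −(2)(96485)(−0.62) J/mol = +120 kJ/mol.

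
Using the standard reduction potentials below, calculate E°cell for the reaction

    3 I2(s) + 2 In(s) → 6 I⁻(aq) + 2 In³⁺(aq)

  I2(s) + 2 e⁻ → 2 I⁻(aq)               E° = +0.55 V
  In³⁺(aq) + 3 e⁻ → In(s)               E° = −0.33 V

In the reaction as written, I2(s) is reduced (cathode) and In³⁺(aq) is produced by oxidation at the anode.
E°cell = E°(cathode) − E°(anode) = +0.55 − (−0.33) = +0.88 V.
The positive value indicates the reaction is spontaneous as written.

+0.88 V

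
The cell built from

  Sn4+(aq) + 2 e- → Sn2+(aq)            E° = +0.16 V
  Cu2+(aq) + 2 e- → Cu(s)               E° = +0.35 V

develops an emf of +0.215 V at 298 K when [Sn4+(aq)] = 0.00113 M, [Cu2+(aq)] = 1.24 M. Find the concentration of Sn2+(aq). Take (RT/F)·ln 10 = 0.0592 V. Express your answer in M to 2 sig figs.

The Cu²⁺/Cu couple has the larger reduction potential, so it is the cathode: E°cell = +0.35 − (+0.16) = +0.19 V and n = 2.
Since E = E° − (0.0592/n)·log Q, log Q = n(E° − E)/0.0592 = −0.845.
The balanced reaction is Cu2+(aq) + Sn2+(aq) → Cu(s) + Sn4+(aq), so Q = [Sn4+(aq)] / ([Cu2+(aq)]·[Sn2+(aq)]).
Substituting the known concentrations and solving, log [Sn2+(aq)] = −2.195 and [Sn2+(aq)] = 0.0064 M.

0.0064 M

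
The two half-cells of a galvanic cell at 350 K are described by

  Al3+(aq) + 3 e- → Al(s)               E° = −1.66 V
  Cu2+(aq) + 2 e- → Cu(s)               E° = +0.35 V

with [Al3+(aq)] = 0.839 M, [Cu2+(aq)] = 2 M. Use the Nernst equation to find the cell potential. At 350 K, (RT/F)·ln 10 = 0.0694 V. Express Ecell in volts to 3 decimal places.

Since E°(Cu²⁺/Cu) > E°(Al³⁺/Al), Cu²⁺/Cu serves as the cathode.
E°cell = +0.35 − (−1.66) = +2.01 V, with n = 6 electrons transferred.
For the overall reaction 3 Cu2+(aq) + 2 Al(s) → 3 Cu(s) + 2 Al3+(aq), Q = [Al3+(aq)]^2 / [Cu2+(aq)]^3 = 0.088, giving log Q = −1.056.
By the Nernst equation, E = +2.01 − (0.0694/6)·(−1.056) = +2.022 V.

+2.022 V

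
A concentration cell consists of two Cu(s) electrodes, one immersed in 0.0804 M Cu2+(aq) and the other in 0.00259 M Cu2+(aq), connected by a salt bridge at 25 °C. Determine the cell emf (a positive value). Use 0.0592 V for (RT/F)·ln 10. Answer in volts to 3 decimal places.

For a concentration cell E°cell = 0, since both electrodes use the same couple.
The compartment with the higher Cu2+(aq) concentration (0.0804 M) acts as the cathode; ions are reduced there and produced at the dilute (0.00259 M) anode.
With n = 2, Ecell = −(0.0592/2)·log([dilute]/[conc]) = −(0.0592/2)·log(0.00259/0.0804) = +0.044 V.

0.044 V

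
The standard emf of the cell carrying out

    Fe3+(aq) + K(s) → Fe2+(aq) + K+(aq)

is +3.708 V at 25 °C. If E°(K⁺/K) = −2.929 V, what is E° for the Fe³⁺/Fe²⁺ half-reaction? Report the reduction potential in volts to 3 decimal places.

+0.779 V

In the reaction as written the Fe³⁺/Fe²⁺ couple is reduced (cathode) and K⁺/K is oxidized (anode), so E°cell = E°(Fe³⁺/Fe²⁺) − E°(K⁺/K).
E°(Fe³⁺/Fe²⁺) = E°cell + E°(anode) = +3.708 + (−2.929) = +0.779 V.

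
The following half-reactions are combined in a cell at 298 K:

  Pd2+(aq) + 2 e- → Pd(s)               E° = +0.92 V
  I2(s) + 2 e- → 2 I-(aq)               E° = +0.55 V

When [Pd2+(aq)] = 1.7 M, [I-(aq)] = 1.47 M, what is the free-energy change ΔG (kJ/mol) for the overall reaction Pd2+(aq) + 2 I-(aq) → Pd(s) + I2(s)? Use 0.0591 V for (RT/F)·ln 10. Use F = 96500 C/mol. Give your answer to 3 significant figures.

The standard cell potential is +0.92 − (+0.55) = +0.37 V, with n = 2 electrons in the balanced equation.
Here Q = 1 / ([Pd2+(aq)]·[I-(aq)]^2) = 0.272 (log Q = −0.565), giving E = +0.37 − (0.0591/2)·(−0.565) = +0.3867 V.
ΔG = −nFE = −(2)(96500)(+0.3867) J/mol = −74.6 kJ/mol.

−74.6 kJ/mol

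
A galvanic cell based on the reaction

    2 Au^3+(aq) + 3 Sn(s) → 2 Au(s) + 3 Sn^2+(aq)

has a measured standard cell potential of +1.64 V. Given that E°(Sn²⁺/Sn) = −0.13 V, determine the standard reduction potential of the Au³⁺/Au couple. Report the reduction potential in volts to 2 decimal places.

In the reaction as written the Au³⁺/Au couple is reduced (cathode) and Sn²⁺/Sn is oxidized (anode), so E°cell = E°(Au³⁺/Au) − E°(Sn²⁺/Sn).
E°(Au³⁺/Au) = E°cell + E°(anode) = +1.64 + (−0.13) = +1.51 V.

+1.51 V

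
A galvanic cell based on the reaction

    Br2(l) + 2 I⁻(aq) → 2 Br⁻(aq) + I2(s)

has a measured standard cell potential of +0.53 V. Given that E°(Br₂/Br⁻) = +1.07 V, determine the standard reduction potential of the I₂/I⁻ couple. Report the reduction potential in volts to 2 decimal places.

In the reaction as written the Br₂/Br⁻ couple is reduced (cathode) and I₂/I⁻ is oxidized (anode), so E°cell = E°(Br₂/Br⁻) − E°(I₂/I⁻).
E°(I₂/I⁻) = E°(cathode) − E°cell = +1.07 − (+0.53) = +0.54 V.

+0.54 V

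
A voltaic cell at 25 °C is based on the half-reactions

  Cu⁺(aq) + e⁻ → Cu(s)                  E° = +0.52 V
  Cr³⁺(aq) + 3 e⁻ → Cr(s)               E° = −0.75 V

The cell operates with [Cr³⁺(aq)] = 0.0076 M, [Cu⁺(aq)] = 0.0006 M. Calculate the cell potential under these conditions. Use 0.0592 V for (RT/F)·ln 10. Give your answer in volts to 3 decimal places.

Since E°(Cu⁺/Cu) > E°(Cr³⁺/Cr), Cu⁺/Cu serves as the cathode.
E°cell = E°cat − E°an = +0.52 − (−0.75) = +1.27 V; n = 3.
The balanced reaction is 3 Cu⁺(aq) + Cr(s) → 3 Cu(s) + Cr³⁺(aq), so Q = [Cr³⁺(aq)] / [Cu⁺(aq)]^3 = 3.52×10^7 and log Q = 7.546.
By the Nernst equation, E = +1.27 − (0.0592/3)·(7.546) = +1.121 V.

+1.121 V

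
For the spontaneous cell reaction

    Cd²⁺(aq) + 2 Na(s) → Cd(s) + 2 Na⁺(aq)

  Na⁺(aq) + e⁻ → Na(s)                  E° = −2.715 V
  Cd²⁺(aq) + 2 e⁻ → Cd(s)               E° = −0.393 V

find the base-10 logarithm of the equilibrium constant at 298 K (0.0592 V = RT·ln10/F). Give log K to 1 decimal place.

The Cd²⁺/Cd couple is reduced (cathode); E°cell = −0.393 − (−2.715) = +2.322 V with n = 2.
At equilibrium E = 0, so log K = nE°cell / 0.0592 = (2)(+2.322) / 0.0592 = 78.4.

log K = 78.4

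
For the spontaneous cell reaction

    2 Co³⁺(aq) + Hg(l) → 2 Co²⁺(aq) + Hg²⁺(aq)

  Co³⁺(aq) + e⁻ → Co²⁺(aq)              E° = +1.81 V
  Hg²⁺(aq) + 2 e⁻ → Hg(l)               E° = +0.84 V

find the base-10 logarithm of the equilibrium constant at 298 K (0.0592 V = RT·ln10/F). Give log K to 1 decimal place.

log K = 32.8

The Co³⁺/Co²⁺ couple is reduced (cathode); E°cell = +1.81 − (+0.84) = +0.97 V with n = 2.
At equilibrium E = 0, so log K = nE°cell / 0.0592 = (2)(+0.97) / 0.0592 = 32.8.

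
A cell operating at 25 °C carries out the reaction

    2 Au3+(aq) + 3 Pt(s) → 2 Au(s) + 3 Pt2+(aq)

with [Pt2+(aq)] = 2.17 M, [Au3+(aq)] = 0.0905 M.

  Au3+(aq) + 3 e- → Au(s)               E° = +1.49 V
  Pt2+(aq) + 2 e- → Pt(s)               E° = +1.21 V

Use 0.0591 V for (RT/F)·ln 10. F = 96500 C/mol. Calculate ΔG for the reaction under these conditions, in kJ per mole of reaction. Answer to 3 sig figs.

With Au³⁺/Au reduced at the cathode, E°cell = +1.49 − (+1.21) = +0.28 V and n = 6.
Here Q = [Pt2+(aq)]^3 / [Au3+(aq)]^2 = 1.25×10^3 (log Q = 3.096), giving E = +0.28 − (0.0591/6)·(3.096) = +0.2495 V.
Then ΔG = −nFE = −6 × 96500 × +0.2495 J/mol = −144 kJ/mol.

−144 kJ/mol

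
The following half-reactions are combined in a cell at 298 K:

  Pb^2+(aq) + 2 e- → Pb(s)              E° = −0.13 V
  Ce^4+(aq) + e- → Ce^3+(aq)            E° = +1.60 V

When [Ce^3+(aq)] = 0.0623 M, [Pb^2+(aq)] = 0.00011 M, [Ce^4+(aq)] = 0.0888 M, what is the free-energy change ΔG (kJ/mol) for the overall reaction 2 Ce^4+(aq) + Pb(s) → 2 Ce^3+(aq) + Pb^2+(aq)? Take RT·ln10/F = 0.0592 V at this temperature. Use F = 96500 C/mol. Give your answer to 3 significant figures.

−358 kJ/mol

With Ce⁴⁺/Ce³⁺ reduced at the cathode, E°cell = +1.60 − (−0.13) = +1.73 V and n = 2.
Q = ([Ce^3+(aq)]^2·[Pb^2+(aq)]) / [Ce^4+(aq)]^2 = 5.41×10^−5, so log Q = −4.266 and E = +1.73 − (0.0592/2)(−4.266) = +1.8563 V.
ΔG = −nFE = −(2)(96500)(+1.8563) J/mol = −358 kJ/mol.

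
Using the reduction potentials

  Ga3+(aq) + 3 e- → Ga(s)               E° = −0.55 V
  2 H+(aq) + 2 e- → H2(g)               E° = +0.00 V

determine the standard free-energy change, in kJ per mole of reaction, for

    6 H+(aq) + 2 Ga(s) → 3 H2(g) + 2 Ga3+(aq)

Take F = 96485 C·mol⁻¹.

In the reaction as written H+(aq) is reduced, so the 2H⁺/H₂ couple is the cathode and Ga³⁺/Ga is the anode.
E°cell = +0.00 − (−0.55) = +0.55 V; balancing electrons gives n = 6.
ΔG° = −nFE°cell = −(6)(96485)(+0.55) J/mol = −318 kJ/mol.

−318 kJ/mol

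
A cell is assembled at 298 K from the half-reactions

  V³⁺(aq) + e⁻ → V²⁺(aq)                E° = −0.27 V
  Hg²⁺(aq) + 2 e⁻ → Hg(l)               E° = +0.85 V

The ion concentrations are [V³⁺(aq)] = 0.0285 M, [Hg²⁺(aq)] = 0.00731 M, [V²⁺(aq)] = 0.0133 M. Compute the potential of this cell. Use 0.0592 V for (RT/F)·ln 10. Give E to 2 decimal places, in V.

+1.04 V

Since E°(Hg²⁺/Hg) > E°(V³⁺/V²⁺), Hg²⁺/Hg serves as the cathode.
E°cell = +0.85 − (−0.27) = +1.12 V, with n = 2 electrons transferred.
The balanced reaction is Hg²⁺(aq) + 2 V²⁺(aq) → Hg(l) + 2 V³⁺(aq), so Q = [V³⁺(aq)]^2 / ([Hg²⁺(aq)]·[V²⁺(aq)]^2) = 628 and log Q = 2.798.
By the Nernst equation, E = +1.12 − (0.0592/2)·(2.798) = +1.04 V.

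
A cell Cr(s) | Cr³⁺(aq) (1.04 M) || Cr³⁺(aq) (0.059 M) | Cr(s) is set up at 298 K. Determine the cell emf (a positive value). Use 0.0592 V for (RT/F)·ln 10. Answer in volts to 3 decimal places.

0.025 V

For a concentration cell E°cell = 0, since both electrodes use the same couple.
The compartment with the higher Cr³⁺(aq) concentration (1.04 M) acts as the cathode; ions are reduced there and produced at the dilute (0.059 M) anode.
With n = 3, Ecell = −(0.0592/3)·log([dilute]/[conc]) = −(0.0592/3)·log(0.059/1.04) = +0.025 V.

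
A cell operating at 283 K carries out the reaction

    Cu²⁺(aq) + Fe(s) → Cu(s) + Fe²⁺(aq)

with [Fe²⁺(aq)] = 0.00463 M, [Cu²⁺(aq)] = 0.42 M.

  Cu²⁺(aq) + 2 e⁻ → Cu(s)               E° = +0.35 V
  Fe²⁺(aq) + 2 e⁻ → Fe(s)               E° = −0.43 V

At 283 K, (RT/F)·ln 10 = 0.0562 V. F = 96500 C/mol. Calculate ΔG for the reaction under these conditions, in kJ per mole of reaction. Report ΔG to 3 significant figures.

−161 kJ/mol

The standard cell potential is +0.35 − (−0.43) = +0.78 V, with n = 2 electrons in the balanced equation.
The reaction quotient is [Fe²⁺(aq)] / [Cu²⁺(aq)] = 0.011; by Nernst, E = +0.78 − (0.0562/2)(−1.958) = +0.8350 V.
Finally ΔG = −nFE = −(2)(96500 C/mol)(+0.8350 V) = −161 kJ/mol.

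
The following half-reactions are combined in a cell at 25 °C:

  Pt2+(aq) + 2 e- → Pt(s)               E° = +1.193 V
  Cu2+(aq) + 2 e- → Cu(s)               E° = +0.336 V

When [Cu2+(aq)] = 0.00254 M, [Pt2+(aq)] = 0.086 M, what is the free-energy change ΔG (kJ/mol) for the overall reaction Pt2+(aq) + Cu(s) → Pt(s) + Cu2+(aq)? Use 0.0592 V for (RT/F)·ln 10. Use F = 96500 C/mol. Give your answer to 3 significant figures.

−174 kJ/mol

The standard cell potential is +1.193 − (+0.336) = +0.857 V, with n = 2 electrons in the balanced equation.
Q = [Cu2+(aq)] / [Pt2+(aq)] = 0.0295, so log Q = −1.530 and E = +0.857 − (0.0592/2)(−1.530) = +0.9023 V.
Then ΔG = −nFE = −2 × 96500 × +0.9023 J/mol = −174 kJ/mol.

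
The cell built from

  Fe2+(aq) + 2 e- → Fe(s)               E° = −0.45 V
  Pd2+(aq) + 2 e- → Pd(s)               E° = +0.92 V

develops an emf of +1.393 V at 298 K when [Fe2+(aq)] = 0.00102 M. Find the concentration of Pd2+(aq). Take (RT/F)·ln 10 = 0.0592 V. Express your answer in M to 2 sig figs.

With Pd²⁺/Pd at the cathode and Fe²⁺/Fe at the anode, E°cell = +0.92 − (−0.45) = +1.37 V (n = 2).
From the Nernst equation, log Q = n(E° − E)/0.0592 = 2·(+1.37 − (+1.393))/0.0592 = −0.777.
The balanced reaction is Pd2+(aq) + Fe(s) → Pd(s) + Fe2+(aq), so Q = [Fe2+(aq)] / [Pd2+(aq)].
Isolating [Pd2+(aq)] in Q = 10^{−0.777} yields log [Pd2+(aq)] = −2.214, i.e. 0.0061 M.

0.0061 M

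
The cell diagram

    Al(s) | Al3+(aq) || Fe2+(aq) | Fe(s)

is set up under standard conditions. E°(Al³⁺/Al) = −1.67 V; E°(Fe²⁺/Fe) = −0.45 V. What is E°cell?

+1.22 V

By convention the left-hand electrode in cell notation is the anode (oxidation) and the right-hand electrode is the cathode (reduction).
E°cell = E°(right) − E°(left) = −0.45 − (−1.67) = +1.22 V.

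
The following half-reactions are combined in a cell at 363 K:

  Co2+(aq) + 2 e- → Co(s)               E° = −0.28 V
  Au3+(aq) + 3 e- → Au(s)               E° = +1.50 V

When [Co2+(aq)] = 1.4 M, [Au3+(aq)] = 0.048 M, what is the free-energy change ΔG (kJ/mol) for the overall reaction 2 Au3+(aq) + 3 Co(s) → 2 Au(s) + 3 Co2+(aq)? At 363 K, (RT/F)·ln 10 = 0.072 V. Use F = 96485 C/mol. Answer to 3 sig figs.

−1010 kJ/mol

The standard cell potential is +1.50 − (−0.28) = +1.78 V, with n = 6 electrons in the balanced equation.
Q = [Co2+(aq)]^3 / [Au3+(aq)]^2 = 1.19×10^3, so log Q = 3.076 and E = +1.78 − (0.072/6)(3.076) = +1.7431 V.
Finally ΔG = −nFE = −(6)(96485 C/mol)(+1.7431 V) = −1010 kJ/mol.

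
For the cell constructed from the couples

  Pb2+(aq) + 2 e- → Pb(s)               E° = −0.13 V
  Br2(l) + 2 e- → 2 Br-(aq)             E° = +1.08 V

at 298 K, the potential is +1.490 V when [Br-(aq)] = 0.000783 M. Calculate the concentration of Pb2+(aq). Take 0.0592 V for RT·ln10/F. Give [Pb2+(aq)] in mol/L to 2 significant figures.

0.00057 M

Br₂/Br⁻ is the cathode (higher E°); E°cell = +1.08 − (−0.13) = +1.21 V with n = 2.
Since E = E° − (0.0592/n)·log Q, log Q = n(E° − E)/0.0592 = −9.459.
The balanced reaction is Br2(l) + Pb(s) → 2 Br-(aq) + Pb2+(aq), so Q = [Br-(aq)]^2·[Pb2+(aq)].
Isolating [Pb2+(aq)] in Q = 10^{−9.459} yields log [Pb2+(aq)] = −3.247, i.e. 0.00057 M.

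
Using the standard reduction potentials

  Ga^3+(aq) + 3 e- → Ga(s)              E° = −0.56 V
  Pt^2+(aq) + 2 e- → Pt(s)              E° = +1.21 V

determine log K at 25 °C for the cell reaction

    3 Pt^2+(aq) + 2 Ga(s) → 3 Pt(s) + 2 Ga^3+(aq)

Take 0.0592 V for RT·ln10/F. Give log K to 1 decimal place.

log K = 179.4

The Pt²⁺/Pt couple is reduced (cathode); E°cell = +1.21 − (−0.56) = +1.77 V with n = 6.
At equilibrium E = 0, so log K = nE°cell / 0.0592 = (6)(+1.77) / 0.0592 = 179.4.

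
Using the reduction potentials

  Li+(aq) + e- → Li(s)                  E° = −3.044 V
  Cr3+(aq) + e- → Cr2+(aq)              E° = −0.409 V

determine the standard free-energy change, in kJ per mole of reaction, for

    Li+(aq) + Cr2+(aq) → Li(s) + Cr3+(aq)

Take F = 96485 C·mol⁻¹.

In the reaction as written Li+(aq) is reduced, so the Li⁺/Li couple is the cathode and Cr³⁺/Cr²⁺ is the anode.
E°cell = −3.044 − (−0.409) = −2.635 V; balancing electrons gives n = 1.
ΔG° = −nFE°cell = −(1)(96485)(−2.635) J/mol = +254 kJ/mol.

+254 kJ/mol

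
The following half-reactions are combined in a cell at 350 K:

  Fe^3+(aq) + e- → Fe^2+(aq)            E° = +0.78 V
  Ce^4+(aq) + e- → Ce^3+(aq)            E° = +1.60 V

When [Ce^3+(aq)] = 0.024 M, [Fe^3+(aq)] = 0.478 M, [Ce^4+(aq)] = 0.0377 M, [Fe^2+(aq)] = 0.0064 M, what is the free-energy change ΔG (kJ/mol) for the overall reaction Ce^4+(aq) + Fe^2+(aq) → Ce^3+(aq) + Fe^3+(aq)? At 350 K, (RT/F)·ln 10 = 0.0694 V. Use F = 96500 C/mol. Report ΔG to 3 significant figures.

−67.9 kJ/mol

With Ce⁴⁺/Ce³⁺ reduced at the cathode, E°cell = +1.60 − (+0.78) = +0.82 V and n = 1.
Here Q = ([Ce^3+(aq)]·[Fe^3+(aq)]) / ([Ce^4+(aq)]·[Fe^2+(aq)]) = 47.5 (log Q = 1.677), giving E = +0.82 − (0.0694/1)·(1.677) = +0.7036 V.
Then ΔG = −nFE = −1 × 96500 × +0.7036 J/mol = −67.9 kJ/mol.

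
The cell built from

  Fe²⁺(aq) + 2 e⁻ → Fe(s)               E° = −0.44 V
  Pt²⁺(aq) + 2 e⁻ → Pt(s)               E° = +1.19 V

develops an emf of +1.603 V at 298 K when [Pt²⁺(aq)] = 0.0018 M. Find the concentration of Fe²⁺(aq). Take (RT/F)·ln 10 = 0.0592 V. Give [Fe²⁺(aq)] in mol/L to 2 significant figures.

The Pt²⁺/Pt couple has the larger reduction potential, so it is the cathode: E°cell = +1.19 − (−0.44) = +1.63 V and n = 2.
Rearranging E = E° − (0.0592/n)·log Q gives log Q = 2(+1.63 − (+1.603))/0.0592 = 0.912.
For Pt²⁺(aq) + Fe(s) → Pt(s) + Fe²⁺(aq), the reaction quotient is Q = [Fe²⁺(aq)] / [Pt²⁺(aq)].
Substituting the known concentrations and solving, log [Fe²⁺(aq)] = −1.833 and [Fe²⁺(aq)] = 0.015 M.

0.015 M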